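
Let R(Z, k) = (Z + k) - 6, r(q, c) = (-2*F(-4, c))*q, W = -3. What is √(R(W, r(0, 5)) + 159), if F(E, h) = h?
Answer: 5*√6 ≈ 12.247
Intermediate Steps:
r(q, c) = -2*c*q (r(q, c) = (-2*c)*q = -2*c*q)
R(Z, k) = -6 + Z + k
√(R(W, r(0, 5)) + 159) = √((-6 - 3 - 2*5*0) + 159) = √((-6 - 3 + 0) + 159) = √(-9 + 159) = √150 = 5*√6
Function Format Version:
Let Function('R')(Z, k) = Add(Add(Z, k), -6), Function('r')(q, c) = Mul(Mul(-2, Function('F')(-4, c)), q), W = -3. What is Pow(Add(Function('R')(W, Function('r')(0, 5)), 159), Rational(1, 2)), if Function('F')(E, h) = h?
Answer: Mul(5, Pow(6, Rational(1, 2))) ≈ 12.247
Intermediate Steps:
Function('r')(q, c) = Mul(-2, c, q) (Function('r')(q, c) = Mul(Mul(-2, c), q) = Mul(-2, c, q))
Function('R')(Z, k) = Add(-6, Z, k)
Pow(Add(Function('R')(W, Function('r')(0, 5)), 159), Rational(1, 2)) = Pow(Add(Add(-6, -3, Mul(-2, 5, 0)), 159), Rational(1, 2)) = Pow(Add(Add(-6, -3, 0), 159), Rational(1, 2)) = Pow(Add(-9, 159), Rational(1, 2)) = Pow(150, Rational(1, 2)) = Mul(5, Pow(6, Rational(1, 2)))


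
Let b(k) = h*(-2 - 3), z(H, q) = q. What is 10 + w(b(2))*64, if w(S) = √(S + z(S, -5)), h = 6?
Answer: 10 + 64*I*√35 ≈ 10.0 + 378.63*I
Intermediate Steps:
b(k) = -30 (b(k) = 6*(-2 - 3) = 6*(-5) = -30)
w(S) = √(-5 + S) (w(S) = √(S - 5) = √(-5 + S))
10 + w(b(2))*64 = 10 + √(-5 - 30)*64 = 10 + √(-35)*64 = 10 + (I*√35)*64 = 10 + 64*I*√35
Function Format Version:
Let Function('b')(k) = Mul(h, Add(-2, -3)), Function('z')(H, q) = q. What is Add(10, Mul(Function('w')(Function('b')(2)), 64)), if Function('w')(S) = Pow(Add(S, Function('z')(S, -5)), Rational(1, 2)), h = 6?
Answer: Add(10, Mul(64, I, Pow(35, Rational(1, 2)))) ≈ Add(10.000, Mul(378.63, I))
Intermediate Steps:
Function('b')(k) = -30 (Function('b')(k) = Mul(6, Add(-2, -3)) = Mul(6, -5) = -30)
Function('w')(S) = Pow(Add(-5, S), Rational(1, 2)) (Function('w')(S) = Pow(Add(S, -5), Rational(1, 2)) = Pow(Add(-5, S), Rational(1, 2)))
Add(10, Mul(Function('w')(Function('b')(2)), 64)) = Add(10, Mul(Pow(Add(-5, -30), Rational(1, 2)), 64)) = Add(10, Mul(Pow(-35, Rational(1, 2)), 64)) = Add(10, Mul(Mul(I, Pow(35, Rational(1, 2))), 64)) = Add(10, Mul(64, I, Pow(35, Rational(1, 2))))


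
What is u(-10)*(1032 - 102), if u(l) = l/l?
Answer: 930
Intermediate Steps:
u(l) = 1
u(-10)*(1032 - 102) = 1*(1032 - 102) = 1*930 = 930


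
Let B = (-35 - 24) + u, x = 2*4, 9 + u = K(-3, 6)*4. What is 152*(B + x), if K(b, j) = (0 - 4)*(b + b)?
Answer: 5472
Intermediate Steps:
K(b, j) = -8*b
u = 87 (u = -9 - 8*(-3)*4 = -9 + 24*4 = -9 + 96 = 87)
x = 8
B = 28 (B = (-35 - 24) + 87 = -59 + 87 = 28)
152*(B + x) = 152*(28 + 8) = 152*36 = 5472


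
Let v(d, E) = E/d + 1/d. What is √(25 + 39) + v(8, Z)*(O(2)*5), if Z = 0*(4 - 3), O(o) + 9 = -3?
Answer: ½ ≈ 0.50000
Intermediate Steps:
O(o) = -12 (O(o) = -9 - 3 = -12)
Z = 0 (Z = 0*1 = 0)
v(d, E) = 1/d + E/d (v(d, E) = E/d + 1/d = 1/d + E/d)
√(25 + 39) + v(8, Z)*(O(2)*5) = √(25 + 39) + ((1 + 0)/8)*(-12*5) = √64 + ((⅛)*1)*(-60) = 8 + (⅛)*(-60) = 8 - 15/2 = ½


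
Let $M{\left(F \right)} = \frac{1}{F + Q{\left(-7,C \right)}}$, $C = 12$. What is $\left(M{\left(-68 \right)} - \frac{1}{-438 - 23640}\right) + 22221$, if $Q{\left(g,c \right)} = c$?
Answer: $\frac{14981030653}{674184} \approx 22221.0$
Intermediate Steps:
$M{\left(F \right)} = \frac{1}{12 + F}$ ($M{\left(F \right)} = \frac{1}{F + 12} = \frac{1}{12 + F}$)
$\left(M{\left(-68 \right)} - \frac{1}{-438 - 23640}\right) + 22221 = \left(\frac{1}{12 - 68} - \frac{1}{-438 - 23640}\right) + 22221 = \left(\frac{1}{-56} - \frac{1}{-24078}\right) + 22221 = \left(- \frac{1}{56} - - \frac{1}{24078}\right) + 22221 = \left(- \frac{1}{56} + \frac{1}{24078}\right) + 22221 = - \frac{12011}{674184} + 22221 = \frac{14981030653}{674184}$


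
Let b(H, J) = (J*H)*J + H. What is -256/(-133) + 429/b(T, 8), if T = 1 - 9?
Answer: 5851/5320 ≈ 1.0998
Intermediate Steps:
T = -8
b(H, J) = H + H*J**2 (b(H, J) = (H*J)*J + H = H*J**2 + H = H + H*J**2)
-256/(-133) + 429/b(T, 8) = -256/(-133) + 429/((-8*(1 + 8**2))) = -256*(-1/133) + 429/((-8*(1 + 64))) = 256/133 + 429/((-8*65)) = 256/133 + 429/(-520) = 256/133 + 429*(-1/520) = 256/133 - 33/40 = 5851/5320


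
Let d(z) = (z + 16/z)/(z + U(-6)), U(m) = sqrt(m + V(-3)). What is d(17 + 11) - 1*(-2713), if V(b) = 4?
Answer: 1066609/393 - 100*I*sqrt(2)/2751 ≈ 2714.0 - 0.051407*I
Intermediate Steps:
U(m) = sqrt(4 + m) (U(m) = sqrt(m + 4) = sqrt(4 + m))
d(z) = (z + 16/z)/(z + I*sqrt(2)) (d(z) = (z + 16/z)/(z + sqrt(4 - 6)) = (z + 16/z)/(z + sqrt(-2)) = (z + 16/z)/(z + I*sqrt(2)))
d(17 + 11) - 1*(-2713) = (16 + (17 + 11)**2)/((17 + 11)*((17 + 11) + I*sqrt(2))) - 1*(-2713) = (16 + 28**2)/(28*(28 + I*sqrt(2))) + 2713 = (16 + 784)/(28*(28 + I*sqrt(2))) + 2713 = (1/28)*800/(28 + I*sqrt(2)) + 2713 = 200/(7*(28 + I*sqrt(2))) + 2713 = 2713 + 200/(7*(28 + I*sqrt(2)))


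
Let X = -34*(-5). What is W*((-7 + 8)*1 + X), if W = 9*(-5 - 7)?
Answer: -18468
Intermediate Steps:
W = -108 (W = 9*(-12) = -108)
X = 170
W*((-7 + 8)*1 + X) = -108*((-7 + 8)*1 + 170) = -108*(1*1 + 170) = -108*(1 + 170) = -108*171 = -18468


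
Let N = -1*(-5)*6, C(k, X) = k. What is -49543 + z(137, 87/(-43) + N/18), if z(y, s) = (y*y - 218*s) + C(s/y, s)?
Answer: -180831704/5891 ≈ -30696.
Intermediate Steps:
N = 30 (N = 5*6 = 30)
z(y, s) = y² - 218*s + s/y (z(y, s) = (y*y - 218*s) + s/y = (y² - 218*s) + s/y = y² - 218*s + s/y)
-49543 + z(137, 87/(-43) + N/18) = -49543 + (137² - 218*(87/(-43) + 30/18) + (87/(-43) + 30/18)/137) = -49543 + (18769 - 218*(87*(-1/43) + 30*(1/18)) + (87*(-1/43) + 30*(1/18))*(1/137)) = -49543 + (18769 - 218*(-87/43 + 5/3) + (-87/43 + 5/3)*(1/137)) = -49543 + (18769 - 218*(-46/129) - 46/129*1/137) = -49543 + (18769 + 10028/129 - 46/17673) = -49543 + 111026109/5891 = -180831704/5891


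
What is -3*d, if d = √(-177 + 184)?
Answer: -3*√7 ≈ -7.9373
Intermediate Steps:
d = √7 ≈ 2.6458
-3*d = -3*√7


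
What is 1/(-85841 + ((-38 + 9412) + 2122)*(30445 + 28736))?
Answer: 1/680258935 ≈ 1.4700e-9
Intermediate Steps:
1/(-85841 + ((-38 + 9412) + 2122)*(30445 + 28736)) = 1/(-85841 + (9374 + 2122)*59181) = 1/(-85841 + 11496*59181) = 1/(-85841 + 680344776) = 1/680258935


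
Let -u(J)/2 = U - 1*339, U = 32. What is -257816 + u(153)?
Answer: -257202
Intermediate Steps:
u(J) = 614 (u(J) = -2*(32 - 1*339) = -2*(32 - 339) = -2*(-307) = 614)
-257816 + u(153) = -257816 + 614 = -257202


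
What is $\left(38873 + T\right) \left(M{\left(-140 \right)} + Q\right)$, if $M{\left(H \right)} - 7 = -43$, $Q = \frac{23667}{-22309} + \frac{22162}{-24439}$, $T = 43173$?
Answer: $- \frac{242625930801446}{77887093} \approx -3.1151 \cdot 10^{6}$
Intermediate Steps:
$Q = - \frac{153258553}{77887093}$ ($Q = 23667 \left(- \frac{1}{22309}\right) + 22162 \left(- \frac{1}{24439}\right) = - \frac{3381}{3187} - \frac{22162}{24439} = - \frac{153258553}{77887093} \approx -1.9677$)
$M{\left(H \right)} = -36$ ($M{\left(H \right)} = 7 - 43 = -36$)
$\left(38873 + T\right) \left(M{\left(-140 \right)} + Q\right) = \left(38873 + 43173\right) \left(-36 - \frac{153258553}{77887093}\right) = 82046 \left(- \frac{2957193901}{77887093}\right) = - \frac{242625930801446}{77887093}$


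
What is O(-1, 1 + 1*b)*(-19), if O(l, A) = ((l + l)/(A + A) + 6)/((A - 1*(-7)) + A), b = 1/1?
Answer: -19/2 ≈ -9.5000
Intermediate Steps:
b = 1
O(l, A) = (6 + l/A)/(7 + 2*A) (O(l, A) = ((2*l)/((2*A)) + 6)/((A + 7) + A) = ((2*l)*(1/(2*A)) + 6)/((7 + A) + A) = (l/A + 6)/(7 + 2*A) = (6 + l/A)/(7 + 2*A))
O(-1, 1 + 1*b)*(-19) = ((-1 + 6*(1 + 1*1))/((1 + 1*1)*(7 + 2*(1 + 1*1))))*(-19) = ((-1 + 6*(1 + 1))/((1 + 1)*(7 + 2*(1 + 1))))*(-19) = ((-1 + 6*2)/(2*(7 + 2*2)))*(-19) = ((-1 + 12)/(2*(7 + 4)))*(-19) = ((1/2)*11/11)*(-19) = ((1/2)*(1/11)*11)*(-19) = (1/2)*(-19) = -19/2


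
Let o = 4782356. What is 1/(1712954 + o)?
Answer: 1/6495310 ≈ 1.5396e-7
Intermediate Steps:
1/(1712954 + o) = 1/(1712954 + 4782356) = 1/6495310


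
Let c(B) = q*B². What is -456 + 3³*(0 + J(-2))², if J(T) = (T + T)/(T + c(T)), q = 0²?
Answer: -348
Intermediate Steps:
q = 0
c(B) = 0 (c(B) = 0*B² = 0)
J(T) = 2 (J(T) = (T + T)/(T + 0) = (2*T)/T = 2)
-456 + 3³*(0 + J(-2))² = -456 + 3³*(0 + 2)² = -456 + 27*2² = -456 + 27*4 = -456 + 108 = -348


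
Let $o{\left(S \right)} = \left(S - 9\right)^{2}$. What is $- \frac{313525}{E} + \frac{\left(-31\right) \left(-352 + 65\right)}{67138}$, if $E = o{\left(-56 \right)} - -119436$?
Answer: $- \frac{19949229533}{8302352218} \approx -2.4028$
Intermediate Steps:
$o{\left(S \right)} = \left(-9 + S\right)^{2}$
$E = 123661$ ($E = \left(-9 - 56\right)^{2} - -119436 = \left(-65\right)^{2} + 119436 = 4225 + 119436 = 123661$)
$- \frac{313525}{E} + \frac{\left(-31\right) \left(-352 + 65\right)}{67138} = - \frac{313525}{123661} + \frac{\left(-31\right) \left(-352 + 65\right)}{67138} = \left(-313525\right) \frac{1}{123661} + \left(-31\right) \left(-287\right) \frac{1}{67138} = - \frac{313525}{123661} + 8897 \cdot \frac{1}{67138} = - \frac{313525}{123661} + \frac{8897}{67138} = - \frac{19949229533}{8302352218}$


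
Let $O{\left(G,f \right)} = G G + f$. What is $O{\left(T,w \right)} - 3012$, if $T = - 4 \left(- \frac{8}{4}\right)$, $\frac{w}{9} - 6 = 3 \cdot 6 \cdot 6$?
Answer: $-1922$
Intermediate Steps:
$w = 1026$ ($w = 54 + 9 \cdot 3 \cdot 6 \cdot 6 = 54 + 9 \cdot 18 \cdot 6 = 54 + 9 \cdot 108 = 54 + 972 = 1026$)
$T = 8$ ($T = - 4 \left(\left(-8\right) \frac{1}{4}\right) = \left(-4\right) \left(-2\right) = 8$)
$O{\left(G,f \right)} = f + G^{2}$ ($O{\left(G,f \right)} = G^{2} + f = f + G^{2}$)
$O{\left(T,w \right)} - 3012 = \left(1026 + 8^{2}\right) - 3012 = \left(1026 + 64\right) - 3012 = 1090 - 3012 = -1922$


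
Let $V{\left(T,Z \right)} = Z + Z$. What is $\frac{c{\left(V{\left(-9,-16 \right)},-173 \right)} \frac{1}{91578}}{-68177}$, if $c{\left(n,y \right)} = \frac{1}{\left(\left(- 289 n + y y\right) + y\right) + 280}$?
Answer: $- \frac{1}{245270176712904} \approx -4.0771 \cdot 10^{-15}$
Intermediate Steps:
$V{\left(T,Z \right)} = 2 Z$
$c{\left(n,y \right)} = \frac{1}{280 + y + y^{2} - 289 n}$ ($c{\left(n,y \right)} = \frac{1}{\left(\left(- 289 n + y^{2}\right) + y\right) + 280} = \frac{1}{\left(\left(y^{2} - 289 n\right) + y\right) + 280} = \frac{1}{\left(y + y^{2} - 289 n\right) + 280} = \frac{1}{280 + y + y^{2} - 289 n}$)
$\frac{c{\left(V{\left(-9,-16 \right)},-173 \right)} \frac{1}{91578}}{-68177} = \frac{\frac{1}{280 - 173 + \left(-173\right)^{2} - 289 \cdot 2 \left(-16\right)} \frac{1}{91578}}{-68177} = \frac{1}{280 - 173 + 29929 - -9248} \cdot \frac{1}{91578} \left(- \frac{1}{68177}\right) = \frac{1}{280 - 173 + 29929 + 9248} \cdot \frac{1}{91578} \left(- \frac{1}{68177}\right) = \frac{1}{39284} \cdot \frac{1}{91578} \left(- \frac{1}{68177}\right) = \frac{1}{3597550152} \left(- \frac{1}{68177}\right) = - \frac{1}{245270176712904}$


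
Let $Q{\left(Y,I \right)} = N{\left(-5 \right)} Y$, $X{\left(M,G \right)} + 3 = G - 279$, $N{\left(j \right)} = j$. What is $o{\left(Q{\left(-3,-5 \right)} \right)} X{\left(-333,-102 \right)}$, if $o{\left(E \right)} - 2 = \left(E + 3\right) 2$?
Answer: $-14592$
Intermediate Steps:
$X{\left(M,G \right)} = -282 + G$ ($X{\left(M,G \right)} = -3 + \left(G - 279\right) = -3 + \left(-279 + G\right) = -282 + G$)
$Q{\left(Y,I \right)} = - 5 Y$
$o{\left(E \right)} = 8 + 2 E$ ($o{\left(E \right)} = 2 + \left(E + 3\right) 2 = 2 + \left(3 + E\right) 2 = 2 + \left(6 + 2 E\right) = 8 + 2 E$)
$o{\left(Q{\left(-3,-5 \right)} \right)} X{\left(-333,-102 \right)} = \left(8 + 2 \left(\left(-5\right) \left(-3\right)\right)\right) \left(-282 - 102\right) = \left(8 + 2 \cdot 15\right) \left(-384\right) = \left(8 + 30\right) \left(-384\right) = 38 \left(-384\right) = -14592$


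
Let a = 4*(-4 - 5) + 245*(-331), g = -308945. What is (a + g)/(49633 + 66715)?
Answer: -97519/29087 ≈ -3.3527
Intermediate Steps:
a = -81131 (a = 4*(-9) - 81095 = -36 - 81095 = -81131)
(a + g)/(49633 + 66715) = (-81131 - 308945)/(49633 + 66715) = -390076/116348 = -390076*1/116348 = -97519/29087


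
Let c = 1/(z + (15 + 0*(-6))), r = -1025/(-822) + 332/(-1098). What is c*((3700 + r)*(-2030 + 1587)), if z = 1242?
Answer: -246626202913/189085482 ≈ -1304.3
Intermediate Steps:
r = 142091/150426 (r = -1025*(-1/822) + 332*(-1/1098) = 1025/822 - 166/549 = 142091/150426 ≈ 0.94459)
c = 1/1257 (c = 1/(1242 + (15 + 0*(-6))) = 1/(1242 + (15 + 0)) = 1/(1242 + 15) = 1/1257 ≈ 0.00079555)
c*((3700 + r)*(-2030 + 1587)) = ((3700 + 142091/150426)*(-2030 + 1587))/1257 = ((556718291/150426)*(-443))/1257 = (1/1257)*(-246626202913/150426) = -246626202913/189085482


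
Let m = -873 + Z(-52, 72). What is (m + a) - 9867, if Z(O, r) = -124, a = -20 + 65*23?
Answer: -9389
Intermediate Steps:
a = 1475 (a = -20 + 1495 = 1475)
m = -997 (m = -873 - 124 = -997)
(m + a) - 9867 = (-997 + 1475) - 9867 = 478 - 9867 = -9389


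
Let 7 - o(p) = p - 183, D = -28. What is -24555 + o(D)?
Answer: -24337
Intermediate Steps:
o(p) = 190 - p (o(p) = 7 - (p - 183) = 7 - (-183 + p) = 7 + (183 - p) = 190 - p)
-24555 + o(D) = -24555 + (190 - 1*(-28)) = -24555 + (190 + 28) = -24555 + 218 = -24337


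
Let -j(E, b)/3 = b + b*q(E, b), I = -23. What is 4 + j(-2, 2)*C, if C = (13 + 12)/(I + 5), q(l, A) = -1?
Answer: 4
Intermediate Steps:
C = -25/18 (C = (13 + 12)/(-23 + 5) = 25/(-18) = 25*(-1/18) = -25/18 ≈ -1.3889)
j(E, b) = 0 (j(E, b) = -3*(b + b*(-1)) = -3*(b - b) = -3*0 = 0)
4 + j(-2, 2)*C = 4 + 0*(-25/18) = 4 + 0 = 4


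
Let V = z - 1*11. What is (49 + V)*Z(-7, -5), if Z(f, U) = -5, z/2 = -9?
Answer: -100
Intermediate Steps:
z = -18 (z = 2*(-9) = -18)
V = -29 (V = -18 - 1*11 = -18 - 11 = -29)
(49 + V)*Z(-7, -5) = (49 - 29)*(-5) = 20*(-5) = -100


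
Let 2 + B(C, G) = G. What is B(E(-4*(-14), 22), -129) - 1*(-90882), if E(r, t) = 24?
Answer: 90751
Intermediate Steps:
B(C, G) = -2 + G
B(E(-4*(-14), 22), -129) - 1*(-90882) = (-2 - 129) - 1*(-90882) = -131 + 90882 = 90751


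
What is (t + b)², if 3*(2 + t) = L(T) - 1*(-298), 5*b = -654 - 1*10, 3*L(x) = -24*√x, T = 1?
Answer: 327184/225 ≈ 1454.2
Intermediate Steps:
L(x) = -8*√x (L(x) = (-24*√x)/3 = -8*√x)
b = -664/5 (b = (-654 - 1*10)/5 = (-654 - 10)/5 = (⅕)*(-664) = -664/5 ≈ -132.80)
t = 284/3 (t = -2 + (-8*√1 - 1*(-298))/3 = -2 + (-8*1 + 298)/3 = -2 + (-8 + 298)/3 = -2 + (⅓)*290 = -2 + 290/3 = 284/3 ≈ 94.667)
(t + b)² = (284/3 - 664/5)² = (-572/15)² = 327184/225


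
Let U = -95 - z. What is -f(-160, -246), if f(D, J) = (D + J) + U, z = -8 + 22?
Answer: 515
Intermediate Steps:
z = 14
U = -109 (U = -95 - 1*14 = -95 - 14 = -109)
f(D, J) = -109 + D + J (f(D, J) = (D + J) - 109 = -109 + D + J)
-f(-160, -246) = -(-109 - 160 - 246) = -1*(-515) = 515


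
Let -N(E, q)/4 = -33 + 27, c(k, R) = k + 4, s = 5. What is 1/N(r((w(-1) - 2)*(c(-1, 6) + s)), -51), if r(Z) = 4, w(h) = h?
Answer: 1/24 ≈ 0.041667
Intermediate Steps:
c(k, R) = 4 + k
N(E, q) = 24 (N(E, q) = -4*(-33 + 27) = -4*(-6) = 24)
1/N(r((w(-1) - 2)*(c(-1, 6) + s)), -51) = 1/24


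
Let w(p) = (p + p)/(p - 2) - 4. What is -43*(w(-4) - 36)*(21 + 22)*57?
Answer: 4075196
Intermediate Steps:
w(p) = -4 + 2*p/(-2 + p) (w(p) = (2*p)/(-2 + p) - 4 = 2*p/(-2 + p) - 4 = -4 + 2*p/(-2 + p))
-43*(w(-4) - 36)*(21 + 22)*57 = -43*(2*(4 - 1*(-4))/(-2 - 4) - 36)*(21 + 22)*57 = -43*(2*(4 + 4)/(-6) - 36)*43*57 = -43*(2*(-1/6)*8 - 36)*43*57 = -43*(-8/3 - 36)*43*57 = -(-4988)*43/3*57 = -43*(-4988/3)*57 = (214484/3)*57 = 4075196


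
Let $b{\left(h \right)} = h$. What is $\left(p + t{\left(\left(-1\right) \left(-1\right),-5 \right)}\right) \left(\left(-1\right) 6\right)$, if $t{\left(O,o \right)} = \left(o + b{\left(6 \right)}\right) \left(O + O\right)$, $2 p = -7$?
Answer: $9$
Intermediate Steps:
$p = - \frac{7}{2}$ ($p = \frac{1}{2} \left(-7\right) = - \frac{7}{2} \approx -3.5$)
$t{\left(O,o \right)} = 2 O \left(6 + o\right)$ ($t{\left(O,o \right)} = \left(o + 6\right) \left(O + O\right) = \left(6 + o\right) 2 O = 2 O \left(6 + o\right)$)
$\left(p + t{\left(\left(-1\right) \left(-1\right),-5 \right)}\right) \left(\left(-1\right) 6\right) = \left(- \frac{7}{2} + 2 \left(\left(-1\right) \left(-1\right)\right) \left(6 - 5\right)\right) \left(\left(-1\right) 6\right) = \left(- \frac{7}{2} + 2 \cdot 1 \cdot 1\right) \left(-6\right) = \left(- \frac{7}{2} + 2\right) \left(-6\right) = \left(- \frac{3}{2}\right) \left(-6\right) = 9$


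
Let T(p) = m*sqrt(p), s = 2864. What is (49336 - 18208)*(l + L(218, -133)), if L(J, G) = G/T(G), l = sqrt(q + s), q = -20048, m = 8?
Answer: 3891*I*(sqrt(133) + 32*sqrt(1074)) ≈ 4.1254e+6*I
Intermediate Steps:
T(p) = 8*sqrt(p)
l = 4*I*sqrt(1074) (l = sqrt(-20048 + 2864) = sqrt(-17184) = 4*I*sqrt(1074) ≈ 131.09*I)
L(J, G) = sqrt(G)/8 (L(J, G) = G/((8*sqrt(G))) = G*(1/(8*sqrt(G))) = sqrt(G)/8)
(49336 - 18208)*(l + L(218, -133)) = (49336 - 18208)*(4*I*sqrt(1074) + sqrt(-133)/8) = 31128*(4*I*sqrt(1074) + (I*sqrt(133))/8) = 31128*(4*I*sqrt(1074) + I*sqrt(133)/8) = 3891*I*sqrt(133) + 124512*I*sqrt(1074)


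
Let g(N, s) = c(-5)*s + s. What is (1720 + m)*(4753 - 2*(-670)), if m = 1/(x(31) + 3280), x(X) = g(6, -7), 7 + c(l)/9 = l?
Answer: 14074588311/1343 ≈ 1.0480e+7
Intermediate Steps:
c(l) = -63 + 9*l
g(N, s) = -107*s (g(N, s) = (-63 + 9*(-5))*s + s = (-63 - 45)*s + s = -108*s + s = -107*s)
x(X) = 749 (x(X) = -107*(-7) = 749)
m = 1/4029 (m = 1/(749 + 3280) = 1/4029 ≈ 0.00024820)
(1720 + m)*(4753 - 2*(-670)) = (1720 + 1/4029)*(4753 - 2*(-670)) = 6929881*(4753 + 1340)/4029 = (6929881/4029)*6093 = 14074588311/1343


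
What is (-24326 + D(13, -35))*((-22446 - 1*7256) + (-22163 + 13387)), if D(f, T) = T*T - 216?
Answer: 897191526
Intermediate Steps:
D(f, T) = -216 + T² (D(f, T) = T² - 216 = -216 + T²)
(-24326 + D(13, -35))*((-22446 - 1*7256) + (-22163 + 13387)) = (-24326 + (-216 + (-35)²))*((-22446 - 1*7256) + (-22163 + 13387)) = (-24326 + (-216 + 1225))*((-22446 - 7256) - 8776) = (-24326 + 1009)*(-29702 - 8776) = -23317*(-38478) = 897191526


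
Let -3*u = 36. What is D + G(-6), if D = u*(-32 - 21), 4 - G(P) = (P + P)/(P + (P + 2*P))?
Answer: 1279/2 ≈ 639.50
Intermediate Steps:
u = -12 (u = -1/3*36 = -12)
G(P) = 7/2 (G(P) = 4 - (P + P)/(P + (P + 2*P)) = 4 - 2*P/(P + 3*P) = 4 - 2*P/(4*P) = 4 - 2*P*1/(4*P) = 4 - 1*1/2 = 4 - 1/2 = 7/2)
D = 636 (D = -12*(-32 - 21) = -12*(-53) = 636)
D + G(-6) = 636 + 7/2 = 1279/2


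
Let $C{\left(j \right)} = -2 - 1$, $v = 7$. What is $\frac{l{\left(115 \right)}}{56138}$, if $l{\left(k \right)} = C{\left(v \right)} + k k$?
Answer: $\frac{6611}{28069} \approx 0.23553$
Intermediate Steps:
$C{\left(j \right)} = -3$
$l{\left(k \right)} = -3 + k^{2}$ ($l{\left(k \right)} = -3 + k k = -3 + k^{2}$)
$\frac{l{\left(115 \right)}}{56138} = \frac{-3 + 115^{2}}{56138} = \left(-3 + 13225\right) \frac{1}{56138} = 13222 \cdot \frac{1}{56138} = \frac{6611}{28069}$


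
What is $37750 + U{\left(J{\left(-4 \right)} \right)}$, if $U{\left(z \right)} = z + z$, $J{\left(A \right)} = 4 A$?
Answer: $37718$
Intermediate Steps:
$U{\left(z \right)} = 2 z$
$37750 + U{\left(J{\left(-4 \right)} \right)} = 37750 + 2 \cdot 4 \left(-4\right) = 37750 + 2 \left(-16\right) = 37750 - 32 = 37718$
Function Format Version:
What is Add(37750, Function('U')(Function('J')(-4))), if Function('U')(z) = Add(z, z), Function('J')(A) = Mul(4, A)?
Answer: 37718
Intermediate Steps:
Function('U')(z) = Mul(2, z)
Add(37750, Function('U')(Function('J')(-4))) = Add(37750, Mul(2, Mul(4, -4))) = Add(37750, Mul(2, -16)) = Add(37750, -32) = 37718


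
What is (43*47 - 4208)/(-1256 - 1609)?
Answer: 729/955 ≈ 0.76335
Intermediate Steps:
(43*47 - 4208)/(-1256 - 1609) = (2021 - 4208)/(-2865) = -2187*(-1/2865) = 729/955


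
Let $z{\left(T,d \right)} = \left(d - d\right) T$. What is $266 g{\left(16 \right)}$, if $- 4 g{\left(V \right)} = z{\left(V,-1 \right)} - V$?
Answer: $1064$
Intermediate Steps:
$z{\left(T,d \right)} = 0$ ($z{\left(T,d \right)} = 0 T = 0$)
$g{\left(V \right)} = \frac{V}{4}$ ($g{\left(V \right)} = - \frac{0 - V}{4} = - \frac{\left(-1\right) V}{4} = \frac{V}{4}$)
$266 g{\left(16 \right)} = 266 \cdot \frac{1}{4} \cdot 16 = 266 \cdot 4 = 1064$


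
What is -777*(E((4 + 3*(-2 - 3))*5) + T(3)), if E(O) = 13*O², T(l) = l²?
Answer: -30562518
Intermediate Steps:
-777*(E((4 + 3*(-2 - 3))*5) + T(3)) = -777*(13*((4 + 3*(-2 - 3))*5)² + 3²) = -777*(13*((4 + 3*(-5))*5)² + 9) = -777*(13*((4 - 15)*5)² + 9) = -777*(13*(-11*5)² + 9) = -777*(13*(-55)² + 9) = -777*(13*3025 + 9) = -777*(39325 + 9) = -777*39334 = -30562518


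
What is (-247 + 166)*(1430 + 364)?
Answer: -145314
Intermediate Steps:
(-247 + 166)*(1430 + 364) = -81*1794 = -145314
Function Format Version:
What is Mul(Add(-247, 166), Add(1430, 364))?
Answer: -145314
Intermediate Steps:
Mul(Add(-247, 166), Add(1430, 364)) = Mul(-81, 1794) = -145314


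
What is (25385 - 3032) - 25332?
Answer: -2979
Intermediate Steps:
(25385 - 3032) - 25332 = 22353 - 25332 = -2979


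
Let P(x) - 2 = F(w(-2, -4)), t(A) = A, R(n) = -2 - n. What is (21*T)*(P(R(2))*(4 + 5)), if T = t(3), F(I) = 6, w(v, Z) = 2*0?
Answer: 4536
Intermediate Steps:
w(v, Z) = 0
P(x) = 8 (P(x) = 2 + 6 = 8)
T = 3
(21*T)*(P(R(2))*(4 + 5)) = (21*3)*(8*(4 + 5)) = 63*(8*9) = 63*72 = 4536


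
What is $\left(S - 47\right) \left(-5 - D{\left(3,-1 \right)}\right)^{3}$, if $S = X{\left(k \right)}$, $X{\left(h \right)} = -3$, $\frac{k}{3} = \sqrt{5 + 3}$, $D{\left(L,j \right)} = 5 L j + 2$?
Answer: $-25600$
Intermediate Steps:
$D{\left(L,j \right)} = 2 + 5 L j$ ($D{\left(L,j \right)} = 5 L j + 2 = 2 + 5 L j$)
$k = 6 \sqrt{2}$ ($k = 3 \sqrt{5 + 3} = 3 \sqrt{8} = 3 \cdot 2 \sqrt{2} = 6 \sqrt{2} \approx 8.4853$)
$S = -3$
$\left(S - 47\right) \left(-5 - D{\left(3,-1 \right)}\right)^{3} = \left(-3 - 47\right) \left(-5 - \left(2 + 5 \cdot 3 \left(-1\right)\right)\right)^{3} = - 50 \left(-5 - \left(2 - 15\right)\right)^{3} = - 50 \left(-5 - -13\right)^{3} = - 50 \left(-5 + 13\right)^{3} = - 50 \cdot 8^{3} = \left(-50\right) 512 = -25600$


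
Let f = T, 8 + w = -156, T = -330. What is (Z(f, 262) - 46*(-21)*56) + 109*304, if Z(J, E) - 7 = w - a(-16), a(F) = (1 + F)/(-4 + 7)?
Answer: 87080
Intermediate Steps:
w = -164 (w = -8 - 156 = -164)
f = -330
a(F) = 1/3 + F/3 (a(F) = (1 + F)/3 = (1 + F)*(1/3) = 1/3 + F/3)
Z(J, E) = -152 (Z(J, E) = 7 + (-164 - (1/3 + (1/3)*(-16))) = 7 + (-164 - (1/3 - 16/3)) = 7 + (-164 - 1*(-5)) = 7 + (-164 + 5) = 7 - 159 = -152)
(Z(f, 262) - 46*(-21)*56) + 109*304 = (-152 - 46*(-21)*56) + 109*304 = (-152 + 966*56) + 33136 = (-152 + 54096) + 33136 = 53944 + 33136 = 87080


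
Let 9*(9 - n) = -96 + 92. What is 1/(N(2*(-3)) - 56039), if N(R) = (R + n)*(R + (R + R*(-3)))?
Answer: -3/168055 ≈ -1.7851e-5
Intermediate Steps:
n = 85/9 (n = 9 - (-96 + 92)/9 = 9 - 1/9*(-4) = 9 + 4/9 = 85/9 ≈ 9.4444)
N(R) = -R*(85/9 + R) (N(R) = (R + 85/9)*(R + (R + R*(-3))) = (85/9 + R)*(R + (R - 3*R)) = (85/9 + R)*(R - 2*R) = (85/9 + R)*(-R) = -R*(85/9 + R))
1/(N(2*(-3)) - 56039) = 1/(-2*(-3)*(85 + 9*(2*(-3)))/9 - 56039) = 1/(-1/9*(-6)*(85 + 9*(-6)) - 56039) = 1/(-1/9*(-6)*(85 - 54) - 56039) = 1/(-1/9*(-6)*31 - 56039) = 1/(62/3 - 56039) = 1/(-168055/3) = -3/168055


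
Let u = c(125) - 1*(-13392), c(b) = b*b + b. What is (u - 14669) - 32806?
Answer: -18333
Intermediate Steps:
c(b) = b + b² (c(b) = b² + b = b + b²)
u = 29142 (u = 125*(1 + 125) - 1*(-13392) = 125*126 + 13392 = 15750 + 13392 = 29142)
(u - 14669) - 32806 = (29142 - 14669) - 32806 = 14473 - 32806 = -18333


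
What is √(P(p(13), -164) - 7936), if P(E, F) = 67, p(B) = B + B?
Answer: I*√7869 ≈ 88.707*I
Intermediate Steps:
p(B) = 2*B
√(P(p(13), -164) - 7936) = √(67 - 7936) = √(-7869) = I*√7869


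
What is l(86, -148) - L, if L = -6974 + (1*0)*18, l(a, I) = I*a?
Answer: -5754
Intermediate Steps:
L = -6974 (L = -6974 + 0*18 = -6974 + 0 = -6974)
l(86, -148) - L = -148*86 - 1*(-6974) = -12728 + 6974 = -5754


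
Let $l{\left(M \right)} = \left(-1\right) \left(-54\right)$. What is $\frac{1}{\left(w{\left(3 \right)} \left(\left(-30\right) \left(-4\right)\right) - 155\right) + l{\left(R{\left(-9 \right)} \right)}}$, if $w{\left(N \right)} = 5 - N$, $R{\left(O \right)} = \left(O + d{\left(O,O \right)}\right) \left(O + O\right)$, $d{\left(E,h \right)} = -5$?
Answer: $\frac{1}{139} \approx 0.0071942$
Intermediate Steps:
$R{\left(O \right)} = 2 O \left(-5 + O\right)$ ($R{\left(O \right)} = \left(O - 5\right) \left(O + O\right) = \left(-5 + O\right) 2 O = 2 O \left(-5 + O\right)$)
$l{\left(M \right)} = 54$
$\frac{1}{\left(w{\left(3 \right)} \left(\left(-30\right) \left(-4\right)\right) - 155\right) + l{\left(R{\left(-9 \right)} \right)}} = \frac{1}{\left(\left(5 - 3\right) \left(\left(-30\right) \left(-4\right)\right) - 155\right) + 54} = \frac{1}{\left(\left(5 - 3\right) 120 - 155\right) + 54} = \frac{1}{\left(2 \cdot 120 - 155\right) + 54} = \frac{1}{\left(240 - 155\right) + 54} = \frac{1}{85 + 54} = \frac{1}{139}$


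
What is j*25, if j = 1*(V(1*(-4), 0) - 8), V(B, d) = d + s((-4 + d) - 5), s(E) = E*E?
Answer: 1825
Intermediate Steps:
s(E) = E**2
V(B, d) = d + (-9 + d)**2 (V(B, d) = d + ((-4 + d) - 5)**2 = d + (-9 + d)**2)
j = 73 (j = 1*((0 + (-9 + 0)**2) - 8) = 1*((0 + (-9)**2) - 8) = 1*((0 + 81) - 8) = 1*(81 - 8) = 1*73 = 73)
j*25 = 73*25 = 1825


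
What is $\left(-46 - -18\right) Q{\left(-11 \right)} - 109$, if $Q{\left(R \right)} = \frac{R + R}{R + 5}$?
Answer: $- \frac{635}{3} \approx -211.67$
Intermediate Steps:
$Q{\left(R \right)} = \frac{2 R}{5 + R}$
$\left(-46 - -18\right) Q{\left(-11 \right)} - 109 = \left(-46 - -18\right) 2 \left(-11\right) \frac{1}{5 - 11} - 109 = \left(-46 + 18\right) 2 \left(-11\right) \frac{1}{-6} - 109 = - 28 \cdot 2 \left(-11\right) \left(- \frac{1}{6}\right) - 109 = \left(-28\right) \frac{11}{3} - 109 = - \frac{308}{3} - 109 = - \frac{635}{3}$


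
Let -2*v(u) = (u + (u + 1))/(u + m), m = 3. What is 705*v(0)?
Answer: -235/2 ≈ -117.50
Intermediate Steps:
v(u) = -(1 + 2*u)/(2*(3 + u)) (v(u) = -(u + (u + 1))/(2*(u + 3)) = -(u + (1 + u))/(2*(3 + u)) = -(1 + 2*u)/(2*(3 + u)))
705*v(0) = 705*((-½ - 1*0)/(3 + 0)) = 705*((-½ + 0)/3) = 705*((⅓)*(-½)) = 705*(-⅙) = -235/2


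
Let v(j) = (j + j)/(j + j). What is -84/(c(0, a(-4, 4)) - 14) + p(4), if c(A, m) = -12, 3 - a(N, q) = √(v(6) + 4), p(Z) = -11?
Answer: -101/13 ≈ -7.7692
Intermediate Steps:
v(j) = 1 (v(j) = (2*j)/((2*j)) = (2*j)*(1/(2*j)) = 1)
a(N, q) = 3 - √5 (a(N, q) = 3 - √(1 + 4) = 3 - √5)
-84/(c(0, a(-4, 4)) - 14) + p(4) = -84/(-12 - 14) - 11 = -84/(-26) - 11 = -1/26*(-84) - 11 = 42/13 - 11 = -101/13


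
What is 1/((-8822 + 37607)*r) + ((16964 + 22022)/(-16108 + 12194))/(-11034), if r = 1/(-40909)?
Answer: -15487876141/10904736690 ≈ -1.4203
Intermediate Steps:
r = -1/40909 ≈ -2.4445e-5
1/((-8822 + 37607)*r) + ((16964 + 22022)/(-16108 + 12194))/(-11034) = 1/((-8822 + 37607)*(-1/40909)) + ((16964 + 22022)/(-16108 + 12194))/(-11034) = -40909/28785 + (38986/(-3914))*(-1/11034) = (1/28785)*(-40909) + (38986*(-1/3914))*(-1/11034) = -40909/28785 - 19493/1957*(-1/11034) = -40909/28785 + 19493/21593538 = -15487876141/10904736690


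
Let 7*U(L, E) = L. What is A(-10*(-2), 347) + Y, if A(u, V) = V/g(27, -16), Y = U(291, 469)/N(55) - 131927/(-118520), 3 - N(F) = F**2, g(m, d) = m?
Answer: 472204330793/33846823080 ≈ 13.951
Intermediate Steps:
N(F) = 3 - F**2
U(L, E) = L/7
Y = 1378147219/1253586040 (Y = ((1/7)*291)/(3 - 1*55**2) - 131927/(-118520) = 291/(7*(3 - 1*3025)) - 131927*(-1/118520) = 291/(7*(3 - 3025)) + 131927/118520 = (291/7)/(-3022) + 131927/118520 = (291/7)*(-1/3022) + 131927/118520 = -291/21154 + 131927/118520 = 1378147219/1253586040 ≈ 1.0994)
A(u, V) = V/27
A(-10*(-2), 347) + Y = (1/27)*347 + 1378147219/1253586040 = 347/27 + 1378147219/1253586040 = 472204330793/33846823080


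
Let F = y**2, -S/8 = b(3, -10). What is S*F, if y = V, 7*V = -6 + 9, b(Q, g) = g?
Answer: 720/49 ≈ 14.694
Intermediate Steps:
V = 3/7 (V = (-6 + 9)/7 = (1/7)*3 = 3/7 ≈ 0.42857)
S = 80 (S = -8*(-10) = 80)
y = 3/7 ≈ 0.42857
F = 9/49 (F = (3/7)**2 = 9/49 ≈ 0.18367)
S*F = 80*(9/49) = 720/49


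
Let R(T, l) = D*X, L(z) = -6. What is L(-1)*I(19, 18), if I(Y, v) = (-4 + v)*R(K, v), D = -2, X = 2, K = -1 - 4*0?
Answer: 336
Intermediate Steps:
K = -1 (K = -1 + 0 = -1)
R(T, l) = -4 (R(T, l) = -2*2 = -4)
I(Y, v) = 16 - 4*v (I(Y, v) = (-4 + v)*(-4) = 16 - 4*v)
L(-1)*I(19, 18) = -6*(16 - 4*18) = -6*(16 - 72) = -6*(-56) = 336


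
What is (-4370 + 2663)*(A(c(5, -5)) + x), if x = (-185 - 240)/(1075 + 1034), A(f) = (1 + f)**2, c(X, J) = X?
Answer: -42958931/703 ≈ -61108.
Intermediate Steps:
x = -425/2109 ≈ -0.20152
(-4370 + 2663)*(A(c(5, -5)) + x) = (-4370 + 2663)*((1 + 5)**2 - 425/2109) = -1707*(6**2 - 425/2109) = -1707*(36 - 425/2109) = -1707*75499/2109 = -42958931/703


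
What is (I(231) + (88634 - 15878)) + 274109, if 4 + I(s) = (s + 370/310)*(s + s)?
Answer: 14078167/31 ≈ 4.5413e+5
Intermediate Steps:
I(s) = -4 + 2*s*(37/31 + s) (I(s) = -4 + (s + 370/310)*(s + s) = -4 + (s + 370*(1/310))*(2*s) = -4 + (s + 37/31)*(2*s) = -4 + (37/31 + s)*(2*s) = -4 + 2*s*(37/31 + s))
(I(231) + (88634 - 15878)) + 274109 = ((-4 + 2*231² + (74/31)*231) + (88634 - 15878)) + 274109 = ((-4 + 2*53361 + 17094/31) + 72756) + 274109 = ((-4 + 106722 + 17094/31) + 72756) + 274109 = (3325352/31 + 72756) + 274109 = 5580788/31 + 274109 = 14078167/31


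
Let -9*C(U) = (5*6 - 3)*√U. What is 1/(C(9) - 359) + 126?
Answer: 46367/368 ≈ 126.00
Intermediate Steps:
C(U) = -3*√U (C(U) = -(5*6 - 3)*√U/9 = -(30 - 3)*√U/9 = -3*√U)
1/(C(9) - 359) + 126 = 1/(-3*√9 - 359) + 126 = 1/(-3*3 - 359) + 126 = 1/(-9 - 359) + 126 = 1/(-368) + 126 = -1/368 + 126 = 46367/368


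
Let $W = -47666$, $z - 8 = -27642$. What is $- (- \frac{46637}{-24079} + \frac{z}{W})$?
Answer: $- \frac{1444199164}{573874807} \approx -2.5166$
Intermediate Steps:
$z = -27634$ ($z = 8 - 27642 = -27634$)
$- (- \frac{46637}{-24079} + \frac{z}{W}) = - (- \frac{46637}{-24079} - \frac{27634}{-47666}) = - (\left(-46637\right) \left(- \frac{1}{24079}\right) - - \frac{13817}{23833}) = - (\frac{46637}{24079} + \frac{13817}{23833}) = \left(-1\right) \frac{1444199164}{573874807} = - \frac{1444199164}{573874807}$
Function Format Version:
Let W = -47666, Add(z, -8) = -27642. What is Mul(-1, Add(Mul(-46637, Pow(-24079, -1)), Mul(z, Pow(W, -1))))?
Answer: Rational(-1444199164, 573874807) ≈ -2.5166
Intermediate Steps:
z = -27634 (z = Add(8, -27642) = -27634)
Mul(-1, Add(Mul(-46637, Pow(-24079, -1)), Mul(z, Pow(W, -1)))) = Mul(-1, Add(Mul(-46637, Pow(-24079, -1)), Mul(-27634, Pow(-47666, -1)))) = Mul(-1, Add(Mul(-46637, Rational(-1, 24079)), Mul(-27634, Rational(-1, 47666)))) = Mul(-1, Add(Rational(46637, 24079), Rational(13817, 23833))) = Mul(-1, Rational(1444199164, 573874807)) = Rational(-1444199164, 573874807)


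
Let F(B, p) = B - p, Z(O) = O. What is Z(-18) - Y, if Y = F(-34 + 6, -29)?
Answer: -19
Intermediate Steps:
Y = 1 (Y = (-34 + 6) - 1*(-29) = -28 + 29 = 1)
Z(-18) - Y = -18 - 1*1 = -18 - 1 = -19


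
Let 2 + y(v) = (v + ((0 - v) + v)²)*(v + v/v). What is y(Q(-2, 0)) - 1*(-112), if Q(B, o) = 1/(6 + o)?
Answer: 3967/36 ≈ 110.19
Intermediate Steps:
y(v) = -2 + v*(1 + v) (y(v) = -2 + (v + ((0 - v) + v)²)*(v + v/v) = -2 + (v + (-v + v)²)*(v + 1) = -2 + (v + 0²)*(1 + v) = -2 + (v + 0)*(1 + v) = -2 + v*(1 + v))
y(Q(-2, 0)) - 1*(-112) = (-2 + 1/(6 + 0) + (1/(6 + 0))²) - 1*(-112) = (-2 + 1/6 + (1/6)²) + 112 = (-2 + ⅙ + (⅙)²) + 112 = (-2 + ⅙ + 1/36) + 112 = -65/36 + 112 = 3967/36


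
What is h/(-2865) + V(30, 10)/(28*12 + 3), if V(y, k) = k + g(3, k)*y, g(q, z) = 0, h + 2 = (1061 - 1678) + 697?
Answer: 736/323745 ≈ 0.0022734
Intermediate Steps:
h = 78 (h = -2 + ((1061 - 1678) + 697) = -2 + (-617 + 697) = -2 + 80 = 78)
V(y, k) = k (V(y, k) = k + 0*y = k + 0 = k)
h/(-2865) + V(30, 10)/(28*12 + 3) = 78/(-2865) + 10/(28*12 + 3) = 78*(-1/2865) + 10/(336 + 3) = -26/955 + 10/339 = 736/323745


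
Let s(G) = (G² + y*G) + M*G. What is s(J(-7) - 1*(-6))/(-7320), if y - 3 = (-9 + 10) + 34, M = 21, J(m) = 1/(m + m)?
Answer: -25149/478240 ≈ -0.052587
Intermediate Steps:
J(m) = 1/(2*m)
y = 38 (y = 3 + ((-9 + 10) + 34) = 3 + (1 + 34) = 3 + 35 = 38)
s(G) = G² + 59*G (s(G) = (G² + 38*G) + 21*G = G² + 59*G)
s(J(-7) - 1*(-6))/(-7320) = (((½)/(-7) - 1*(-6))*(59 + ((½)/(-7) - 1*(-6))))/(-7320) = (((½)*(-⅐) + 6)*(59 + ((½)*(-⅐) + 6)))*(-1/7320) = ((-1/14 + 6)*(59 + (-1/14 + 6)))*(-1/7320) = (83*(59 + 83/14)/14)*(-1/7320) = ((83/14)*(909/14))*(-1/7320) = (75447/196)*(-1/7320) = -25149/478240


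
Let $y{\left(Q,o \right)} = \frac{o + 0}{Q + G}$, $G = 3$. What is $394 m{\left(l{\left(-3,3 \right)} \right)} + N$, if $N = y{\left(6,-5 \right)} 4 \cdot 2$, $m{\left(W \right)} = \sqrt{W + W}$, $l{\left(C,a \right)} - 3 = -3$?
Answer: $- \frac{40}{9} \approx -4.4444$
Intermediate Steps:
$l{\left(C,a \right)} = 0$ ($l{\left(C,a \right)} = 3 - 3 = 0$)
$m{\left(W \right)} = \sqrt{2} \sqrt{W}$ ($m{\left(W \right)} = \sqrt{2 W} = \sqrt{2} \sqrt{W}$)
$y{\left(Q,o \right)} = \frac{o}{3 + Q}$ ($y{\left(Q,o \right)} = \frac{o + 0}{Q + 3} = \frac{o}{3 + Q}$)
$N = - \frac{40}{9}$ ($N = - \frac{5}{3 + 6} \cdot 4 \cdot 2 = - \frac{5}{9} \cdot 4 \cdot 2 = \left(-5\right) \frac{1}{9} \cdot 4 \cdot 2 = \left(- \frac{5}{9}\right) 4 \cdot 2 = \left(- \frac{20}{9}\right) 2 = - \frac{40}{9} \approx -4.4444$)
$394 m{\left(l{\left(-3,3 \right)} \right)} + N = 394 \sqrt{2} \sqrt{0} - \frac{40}{9} = 394 \sqrt{2} \cdot 0 - \frac{40}{9} = 394 \cdot 0 - \frac{40}{9} = 0 - \frac{40}{9} = - \frac{40}{9}$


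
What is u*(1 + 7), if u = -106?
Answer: -848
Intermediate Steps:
u*(1 + 7) = -106*(1 + 7) = -106*8 = -848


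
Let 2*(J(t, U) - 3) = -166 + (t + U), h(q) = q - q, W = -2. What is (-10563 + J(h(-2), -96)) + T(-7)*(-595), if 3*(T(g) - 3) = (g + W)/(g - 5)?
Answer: -50499/4 ≈ -12625.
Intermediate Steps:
T(g) = 3 + (-2 + g)/(3*(-5 + g)) (T(g) = 3 + ((g - 2)/(g - 5))/3 = 3 + ((-2 + g)/(-5 + g))/3 = 3 + (-2 + g)/(3*(-5 + g)))
h(q) = 0
J(t, U) = -80 + U/2 + t/2 (J(t, U) = 3 + (-166 + (t + U))/2 = 3 + (-166 + (U + t))/2 = 3 + (-166 + U + t)/2 = 3 + (-83 + U/2 + t/2) = -80 + U/2 + t/2)
(-10563 + J(h(-2), -96)) + T(-7)*(-595) = (-10563 + (-80 + (1/2)*(-96) + (1/2)*0)) + ((-47 + 10*(-7))/(3*(-5 - 7)))*(-595) = (-10563 + (-80 - 48 + 0)) + ((1/3)*(-47 - 70)/(-12))*(-595) = (-10563 - 128) + ((1/3)*(-1/12)*(-117))*(-595) = -10691 + (13/4)*(-595) = -10691 - 7735/4 = -50499/4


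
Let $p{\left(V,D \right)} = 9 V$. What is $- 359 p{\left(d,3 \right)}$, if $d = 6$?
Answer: $-19386$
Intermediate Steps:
$- 359 p{\left(d,3 \right)} = - 359 \cdot 9 \cdot 6 = \left(-359\right) 54 = -19386$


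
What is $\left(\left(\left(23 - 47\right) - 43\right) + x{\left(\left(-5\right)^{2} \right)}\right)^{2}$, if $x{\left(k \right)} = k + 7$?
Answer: $1225$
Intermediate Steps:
$x{\left(k \right)} = 7 + k$
$\left(\left(\left(23 - 47\right) - 43\right) + x{\left(\left(-5\right)^{2} \right)}\right)^{2} = \left(\left(\left(23 - 47\right) - 43\right) + \left(7 + \left(-5\right)^{2}\right)\right)^{2} = \left(\left(-24 - 43\right) + \left(7 + 25\right)\right)^{2} = \left(-67 + 32\right)^{2} = \left(-35\right)^{2} = 1225$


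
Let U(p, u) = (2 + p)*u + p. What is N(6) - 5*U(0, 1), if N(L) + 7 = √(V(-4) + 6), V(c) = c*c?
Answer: -17 + √22 ≈ -12.310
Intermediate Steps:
V(c) = c²
N(L) = -7 + √22 (N(L) = -7 + √((-4)² + 6) = -7 + √(16 + 6) = -7 + √22)
U(p, u) = p + u*(2 + p) (U(p, u) = u*(2 + p) + p = p + u*(2 + p))
N(6) - 5*U(0, 1) = (-7 + √22) - 5*(0 + 2*1 + 0*1) = (-7 + √22) - 5*(0 + 2 + 0) = (-7 + √22) - 5*2 = (-7 + √22) - 10 = -17 + √22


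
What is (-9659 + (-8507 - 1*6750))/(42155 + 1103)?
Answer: -12458/21629 ≈ -0.57599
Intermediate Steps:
(-9659 + (-8507 - 1*6750))/(42155 + 1103) = (-9659 + (-8507 - 6750))/43258 = (-9659 - 15257)*(1/43258) = -24916*1/43258 = -12458/21629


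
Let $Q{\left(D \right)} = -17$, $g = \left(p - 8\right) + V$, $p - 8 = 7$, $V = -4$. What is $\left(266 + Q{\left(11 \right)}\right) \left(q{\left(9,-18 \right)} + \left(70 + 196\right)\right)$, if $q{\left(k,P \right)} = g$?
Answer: $66981$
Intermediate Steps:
$p = 15$ ($p = 8 + 7 = 15$)
$g = 3$ ($g = \left(15 - 8\right) - 4 = 7 - 4 = 3$)
$q{\left(k,P \right)} = 3$
$\left(266 + Q{\left(11 \right)}\right) \left(q{\left(9,-18 \right)} + \left(70 + 196\right)\right) = \left(266 - 17\right) \left(3 + \left(70 + 196\right)\right) = 249 \left(3 + 266\right) = 249 \cdot 269 = 66981$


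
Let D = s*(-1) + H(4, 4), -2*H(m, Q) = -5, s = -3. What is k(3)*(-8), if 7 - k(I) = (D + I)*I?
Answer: 148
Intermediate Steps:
H(m, Q) = 5/2 (H(m, Q) = -½*(-5) = 5/2)
D = 11/2 (D = -3*(-1) + 5/2 = 3 + 5/2 = 11/2 ≈ 5.5000)
k(I) = 7 - I*(11/2 + I) (k(I) = 7 - (11/2 + I)*I = 7 - I*(11/2 + I))
k(3)*(-8) = (7 - 1*3² - 11/2*3)*(-8) = (7 - 1*9 - 33/2)*(-8) = (7 - 9 - 33/2)*(-8) = -37/2*(-8) = 148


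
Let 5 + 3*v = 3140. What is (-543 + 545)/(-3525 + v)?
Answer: -1/1240 ≈ -0.00080645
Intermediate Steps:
v = 1045 (v = -5/3 + (1/3)*3140 = -5/3 + 3140/3 = 1045)
(-543 + 545)/(-3525 + v) = (-543 + 545)/(-3525 + 1045) = 2/(-2480) = 2*(-1/2480) = -1/1240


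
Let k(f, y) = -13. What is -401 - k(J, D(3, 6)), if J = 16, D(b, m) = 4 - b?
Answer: -388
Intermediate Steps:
-401 - k(J, D(3, 6)) = -401 - 1*(-13) = -401 + 13 = -388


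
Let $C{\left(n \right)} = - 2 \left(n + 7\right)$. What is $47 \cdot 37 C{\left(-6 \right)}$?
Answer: $-3478$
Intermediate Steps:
$C{\left(n \right)} = -14 - 2 n$ ($C{\left(n \right)} = - 2 \left(7 + n\right) = -14 - 2 n$)
$47 \cdot 37 C{\left(-6 \right)} = 47 \cdot 37 \left(-14 - -12\right) = 1739 \left(-14 + 12\right) = 1739 \left(-2\right) = -3478$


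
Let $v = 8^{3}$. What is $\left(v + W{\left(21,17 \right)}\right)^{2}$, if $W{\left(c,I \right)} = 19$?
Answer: $281961$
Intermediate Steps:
$v = 512$
$\left(v + W{\left(21,17 \right)}\right)^{2} = \left(512 + 19\right)^{2} = 531^{2} = 281961$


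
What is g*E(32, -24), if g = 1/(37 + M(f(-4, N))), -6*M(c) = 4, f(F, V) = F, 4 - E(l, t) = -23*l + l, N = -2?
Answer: 2124/109 ≈ 19.486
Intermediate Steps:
E(l, t) = 4 + 22*l (E(l, t) = 4 - (-23*l + l) = 4 - (-22)*l = 4 + 22*l)
M(c) = -⅔ (M(c) = -⅙*4 = -⅔)
g = 3/109 (g = 1/(37 - ⅔) = 1/(109/3) = 3/109 ≈ 0.027523)
g*E(32, -24) = 3*(4 + 22*32)/109 = 3*(4 + 704)/109 = (3/109)*708 = 2124/109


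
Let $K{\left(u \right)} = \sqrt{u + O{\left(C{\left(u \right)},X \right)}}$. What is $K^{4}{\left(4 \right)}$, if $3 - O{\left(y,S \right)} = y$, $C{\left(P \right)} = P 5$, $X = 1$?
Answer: $169$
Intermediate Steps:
$C{\left(P \right)} = 5 P$
$O{\left(y,S \right)} = 3 - y$
$K{\left(u \right)} = \sqrt{3 - 4 u}$ ($K{\left(u \right)} = \sqrt{u - \left(-3 + 5 u\right)} = \sqrt{3 - 4 u}$)
$K^{4}{\left(4 \right)} = \left(\sqrt{3 - 16}\right)^{4} = \left(\sqrt{-13}\right)^{4} = \left(i \sqrt{13}\right)^{4} = 169$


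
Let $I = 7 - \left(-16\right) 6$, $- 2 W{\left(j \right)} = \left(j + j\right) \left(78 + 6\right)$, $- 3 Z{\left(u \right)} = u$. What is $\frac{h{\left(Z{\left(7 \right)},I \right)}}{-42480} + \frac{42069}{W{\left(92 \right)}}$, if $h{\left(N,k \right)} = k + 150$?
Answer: $- \frac{18635899}{3419640} \approx -5.4497$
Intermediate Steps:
$Z{\left(u \right)} = - \frac{u}{3}$
$W{\left(j \right)} = - 84 j$ ($W{\left(j \right)} = - \frac{\left(j + j\right) \left(78 + 6\right)}{2} = - \frac{2 j 84}{2} = - \frac{168 j}{2} = - 84 j$)
$I = 103$ ($I = 7 - -96 = 7 + 96 = 103$)
$h{\left(N,k \right)} = 150 + k$
$\frac{h{\left(Z{\left(7 \right)},I \right)}}{-42480} + \frac{42069}{W{\left(92 \right)}} = \frac{150 + 103}{-42480} + \frac{42069}{\left(-84\right) 92} = 253 \left(- \frac{1}{42480}\right) + \frac{42069}{-7728} = - \frac{253}{42480} + 42069 \left(- \frac{1}{7728}\right) = - \frac{253}{42480} - \frac{14023}{2576} = - \frac{18635899}{3419640}$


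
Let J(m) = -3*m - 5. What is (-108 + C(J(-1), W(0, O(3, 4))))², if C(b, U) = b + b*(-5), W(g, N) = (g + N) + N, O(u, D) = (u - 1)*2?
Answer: 10000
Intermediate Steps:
O(u, D) = -2 + 2*u (O(u, D) = (-1 + u)*2 = -2 + 2*u)
W(g, N) = g + 2*N (W(g, N) = (N + g) + N = g + 2*N)
J(m) = -5 - 3*m
C(b, U) = -4*b (C(b, U) = b - 5*b = -4*b)
(-108 + C(J(-1), W(0, O(3, 4))))² = (-108 - 4*(-5 - 3*(-1)))² = (-108 - 4*(-5 + 3))² = (-108 - 4*(-2))² = (-108 + 8)² = (-100)² = 10000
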